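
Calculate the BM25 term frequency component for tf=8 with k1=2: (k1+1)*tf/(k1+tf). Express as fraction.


BM25 TF component = (k1+1)*tf / (k1+tf)
k1 = 2, tf = 8
Numerator = (2+1)*8 = 24
Denominator = 2 + 8 = 10
= 24/10 = 12/5

12/5


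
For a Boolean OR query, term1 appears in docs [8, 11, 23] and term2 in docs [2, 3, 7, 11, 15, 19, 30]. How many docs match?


Boolean OR: find union of posting lists
term1 docs: [8, 11, 23]
term2 docs: [2, 3, 7, 11, 15, 19, 30]
Union: [2, 3, 7, 8, 11, 15, 19, 23, 30]
|union| = 9

9


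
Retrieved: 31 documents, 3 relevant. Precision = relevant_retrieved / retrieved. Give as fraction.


Precision = relevant_retrieved / total_retrieved
= 3 / 31
= 3 / (3 + 28)
= 3/31

3/31


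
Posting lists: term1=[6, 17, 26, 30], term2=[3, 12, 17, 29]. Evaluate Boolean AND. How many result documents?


Boolean AND: find intersection of posting lists
term1 docs: [6, 17, 26, 30]
term2 docs: [3, 12, 17, 29]
Intersection: [17]
|intersection| = 1

1


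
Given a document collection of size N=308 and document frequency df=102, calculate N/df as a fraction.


IDF ratio = N / df
= 308 / 102
= 154/51

154/51


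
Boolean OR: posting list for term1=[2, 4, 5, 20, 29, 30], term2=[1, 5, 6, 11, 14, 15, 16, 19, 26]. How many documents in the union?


Boolean OR: find union of posting lists
term1 docs: [2, 4, 5, 20, 29, 30]
term2 docs: [1, 5, 6, 11, 14, 15, 16, 19, 26]
Union: [1, 2, 4, 5, 6, 11, 14, 15, 16, 19, 20, 26, 29, 30]
|union| = 14

14


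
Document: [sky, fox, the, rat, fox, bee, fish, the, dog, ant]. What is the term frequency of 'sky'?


Document has 10 words
Scanning for 'sky':
Found at positions: [0]
Count = 1

1


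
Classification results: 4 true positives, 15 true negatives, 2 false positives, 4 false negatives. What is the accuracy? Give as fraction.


Accuracy = (TP + TN) / (TP + TN + FP + FN)
TP + TN = 4 + 15 = 19
Total = 4 + 15 + 2 + 4 = 25
Accuracy = 19 / 25 = 19/25

19/25


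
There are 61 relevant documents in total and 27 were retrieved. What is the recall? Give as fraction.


Recall = retrieved_relevant / total_relevant
= 27 / 61
= 27 / (27 + 34)
= 27/61

27/61


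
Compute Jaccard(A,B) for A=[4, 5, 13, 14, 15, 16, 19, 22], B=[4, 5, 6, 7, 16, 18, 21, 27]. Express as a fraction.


A intersect B = [4, 5, 16]
|A intersect B| = 3
A union B = [4, 5, 6, 7, 13, 14, 15, 16, 18, 19, 21, 22, 27]
|A union B| = 13
Jaccard = 3/13 = 3/13

3/13


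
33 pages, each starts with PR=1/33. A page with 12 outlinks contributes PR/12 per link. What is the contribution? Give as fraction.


Initial PR = 1/33 = 1/33
Outlinks = 12
Contribution per link = PR / outlinks
= 1/33 / 12
= 1/396

1/396


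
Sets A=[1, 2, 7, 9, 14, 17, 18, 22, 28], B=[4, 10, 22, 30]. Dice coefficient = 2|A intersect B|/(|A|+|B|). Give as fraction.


A intersect B = [22]
|A intersect B| = 1
|A| = 9, |B| = 4
Dice = 2*1 / (9+4)
= 2 / 13 = 2/13

2/13


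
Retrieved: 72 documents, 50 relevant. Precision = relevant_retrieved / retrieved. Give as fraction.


Precision = relevant_retrieved / total_retrieved
= 50 / 72
= 50 / (50 + 22)
= 25/36

25/36


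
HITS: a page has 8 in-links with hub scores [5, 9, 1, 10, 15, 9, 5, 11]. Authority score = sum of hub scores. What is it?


Authority = sum of hub scores of in-linkers
In-link 1: hub score = 5
In-link 2: hub score = 9
In-link 3: hub score = 1
In-link 4: hub score = 10
In-link 5: hub score = 15
In-link 6: hub score = 9
In-link 7: hub score = 5
In-link 8: hub score = 11
Authority = 5 + 9 + 1 + 10 + 15 + 9 + 5 + 11 = 65

65


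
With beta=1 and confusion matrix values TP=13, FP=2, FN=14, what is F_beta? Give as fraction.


P = TP/(TP+FP) = 13/15 = 13/15
R = TP/(TP+FN) = 13/27 = 13/27
beta^2 = 1^2 = 1
(1 + beta^2) = 2
Numerator = (1+beta^2)*P*R = 338/405
Denominator = beta^2*P + R = 13/15 + 13/27 = 182/135
F_beta = 13/21

13/21


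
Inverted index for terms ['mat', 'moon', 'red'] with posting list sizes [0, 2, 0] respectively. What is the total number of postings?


Summing posting list sizes:
'mat': 0 postings
'moon': 2 postings
'red': 0 postings
Total = 0 + 2 + 0 = 2

2


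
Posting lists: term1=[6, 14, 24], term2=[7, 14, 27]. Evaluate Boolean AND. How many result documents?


Boolean AND: find intersection of posting lists
term1 docs: [6, 14, 24]
term2 docs: [7, 14, 27]
Intersection: [14]
|intersection| = 1

1


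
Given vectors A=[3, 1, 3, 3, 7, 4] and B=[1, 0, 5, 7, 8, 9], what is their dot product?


Dot product = sum of element-wise products
A[0]*B[0] = 3*1 = 3
A[1]*B[1] = 1*0 = 0
A[2]*B[2] = 3*5 = 15
A[3]*B[3] = 3*7 = 21
A[4]*B[4] = 7*8 = 56
A[5]*B[5] = 4*9 = 36
Sum = 3 + 0 + 15 + 21 + 56 + 36 = 131

131


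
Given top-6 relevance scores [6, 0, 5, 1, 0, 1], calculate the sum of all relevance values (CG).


Cumulative Gain = sum of relevance scores
Position 1: rel=6, running sum=6
Position 2: rel=0, running sum=6
Position 3: rel=5, running sum=11
Position 4: rel=1, running sum=12
Position 5: rel=0, running sum=12
Position 6: rel=1, running sum=13
CG = 13

13


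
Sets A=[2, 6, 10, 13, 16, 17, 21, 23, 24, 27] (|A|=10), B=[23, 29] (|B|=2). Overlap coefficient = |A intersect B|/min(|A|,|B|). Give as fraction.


A intersect B = [23]
|A intersect B| = 1
min(|A|, |B|) = min(10, 2) = 2
Overlap = 1 / 2 = 1/2

1/2


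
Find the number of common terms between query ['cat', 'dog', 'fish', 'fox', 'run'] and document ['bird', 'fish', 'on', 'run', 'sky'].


Query terms: ['cat', 'dog', 'fish', 'fox', 'run']
Document terms: ['bird', 'fish', 'on', 'run', 'sky']
Common terms: ['fish', 'run']
Overlap count = 2

2


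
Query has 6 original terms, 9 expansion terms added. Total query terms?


Original terms: 6
Expansion terms: 9
Total = 6 + 9 = 15

15


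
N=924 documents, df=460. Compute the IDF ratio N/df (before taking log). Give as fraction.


IDF ratio = N / df
= 924 / 460
= 231/115

231/115


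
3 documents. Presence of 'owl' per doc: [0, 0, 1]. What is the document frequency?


Checking each document for 'owl':
Doc 1: absent
Doc 2: absent
Doc 3: present
df = sum of presences = 0 + 0 + 1 = 1

1


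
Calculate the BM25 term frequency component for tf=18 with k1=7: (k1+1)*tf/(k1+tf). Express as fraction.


BM25 TF component = (k1+1)*tf / (k1+tf)
k1 = 7, tf = 18
Numerator = (7+1)*18 = 144
Denominator = 7 + 18 = 25
= 144/25 = 144/25

144/25


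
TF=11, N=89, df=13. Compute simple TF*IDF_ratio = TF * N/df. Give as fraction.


TF * (N/df)
= 11 * (89/13)
= 11 * 89/13
= 979/13

979/13


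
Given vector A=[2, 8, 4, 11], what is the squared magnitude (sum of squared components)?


|A|^2 = sum of squared components
A[0]^2 = 2^2 = 4
A[1]^2 = 8^2 = 64
A[2]^2 = 4^2 = 16
A[3]^2 = 11^2 = 121
Sum = 4 + 64 + 16 + 121 = 205

205


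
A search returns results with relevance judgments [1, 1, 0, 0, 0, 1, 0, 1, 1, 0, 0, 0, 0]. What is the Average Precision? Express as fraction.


Computing P@k for each relevant position:
Position 1: relevant, P@1 = 1/1 = 1
Position 2: relevant, P@2 = 2/2 = 1
Position 3: not relevant
Position 4: not relevant
Position 5: not relevant
Position 6: relevant, P@6 = 3/6 = 1/2
Position 7: not relevant
Position 8: relevant, P@8 = 4/8 = 1/2
Position 9: relevant, P@9 = 5/9 = 5/9
Position 10: not relevant
Position 11: not relevant
Position 12: not relevant
Position 13: not relevant
Sum of P@k = 1 + 1 + 1/2 + 1/2 + 5/9 = 32/9
AP = 32/9 / 5 = 32/45

32/45


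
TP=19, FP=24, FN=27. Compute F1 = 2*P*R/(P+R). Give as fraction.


F1 = 2 * P * R / (P + R)
P = TP/(TP+FP) = 19/43 = 19/43
R = TP/(TP+FN) = 19/46 = 19/46
2 * P * R = 2 * 19/43 * 19/46 = 361/989
P + R = 19/43 + 19/46 = 1691/1978
F1 = 361/989 / 1691/1978 = 38/89

38/89


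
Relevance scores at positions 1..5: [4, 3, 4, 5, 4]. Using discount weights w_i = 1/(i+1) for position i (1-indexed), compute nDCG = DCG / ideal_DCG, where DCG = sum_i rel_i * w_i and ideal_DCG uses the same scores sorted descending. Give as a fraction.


Position discount weights w_i = 1/(i+1) for i=1..5:
Weights = [1/2, 1/3, 1/4, 1/5, 1/6]
Actual relevance: [4, 3, 4, 5, 4]
DCG = 4/2 + 3/3 + 4/4 + 5/5 + 4/6 = 17/3
Ideal relevance (sorted desc): [5, 4, 4, 4, 3]
Ideal DCG = 5/2 + 4/3 + 4/4 + 4/5 + 3/6 = 92/15
nDCG = DCG / ideal_DCG = 17/3 / 92/15 = 85/92

85/92


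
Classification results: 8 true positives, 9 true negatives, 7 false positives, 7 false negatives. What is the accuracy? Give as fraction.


Accuracy = (TP + TN) / (TP + TN + FP + FN)
TP + TN = 8 + 9 = 17
Total = 8 + 9 + 7 + 7 = 31
Accuracy = 17 / 31 = 17/31

17/31


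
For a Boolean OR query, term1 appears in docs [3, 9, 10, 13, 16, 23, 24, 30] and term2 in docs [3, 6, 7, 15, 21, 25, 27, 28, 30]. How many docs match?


Boolean OR: find union of posting lists
term1 docs: [3, 9, 10, 13, 16, 23, 24, 30]
term2 docs: [3, 6, 7, 15, 21, 25, 27, 28, 30]
Union: [3, 6, 7, 9, 10, 13, 15, 16, 21, 23, 24, 25, 27, 28, 30]
|union| = 15

15


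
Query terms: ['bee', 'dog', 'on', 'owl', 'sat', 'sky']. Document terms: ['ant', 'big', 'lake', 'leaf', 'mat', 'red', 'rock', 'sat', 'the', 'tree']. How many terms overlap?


Query terms: ['bee', 'dog', 'on', 'owl', 'sat', 'sky']
Document terms: ['ant', 'big', 'lake', 'leaf', 'mat', 'red', 'rock', 'sat', 'the', 'tree']
Common terms: ['sat']
Overlap count = 1

1


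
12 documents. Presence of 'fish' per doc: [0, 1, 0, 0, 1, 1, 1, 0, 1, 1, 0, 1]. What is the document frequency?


Checking each document for 'fish':
Doc 1: absent
Doc 2: present
Doc 3: absent
Doc 4: absent
Doc 5: present
Doc 6: present
Doc 7: present
Doc 8: absent
Doc 9: present
Doc 10: present
Doc 11: absent
Doc 12: present
df = sum of presences = 0 + 1 + 0 + 0 + 1 + 1 + 1 + 0 + 1 + 1 + 0 + 1 = 7

7


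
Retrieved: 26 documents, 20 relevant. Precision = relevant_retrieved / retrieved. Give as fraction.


Precision = relevant_retrieved / total_retrieved
= 20 / 26
= 20 / (20 + 6)
= 10/13

10/13


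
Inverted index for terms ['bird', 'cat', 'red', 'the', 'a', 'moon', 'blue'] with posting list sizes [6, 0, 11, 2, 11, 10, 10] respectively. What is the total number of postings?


Summing posting list sizes:
'bird': 6 postings
'cat': 0 postings
'red': 11 postings
'the': 2 postings
'a': 11 postings
'moon': 10 postings
'blue': 10 postings
Total = 6 + 0 + 11 + 2 + 11 + 10 + 10 = 50

50


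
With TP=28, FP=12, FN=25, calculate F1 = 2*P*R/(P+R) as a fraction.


F1 = 2 * P * R / (P + R)
P = TP/(TP+FP) = 28/40 = 7/10
R = TP/(TP+FN) = 28/53 = 28/53
2 * P * R = 2 * 7/10 * 28/53 = 196/265
P + R = 7/10 + 28/53 = 651/530
F1 = 196/265 / 651/530 = 56/93

56/93


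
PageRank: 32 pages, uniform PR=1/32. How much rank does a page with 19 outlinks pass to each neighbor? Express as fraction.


Initial PR = 1/32 = 1/32
Outlinks = 19
Contribution per link = PR / outlinks
= 1/32 / 19
= 1/608

1/608


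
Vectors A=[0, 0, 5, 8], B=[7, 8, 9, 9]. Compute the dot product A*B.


Dot product = sum of element-wise products
A[0]*B[0] = 0*7 = 0
A[1]*B[1] = 0*8 = 0
A[2]*B[2] = 5*9 = 45
A[3]*B[3] = 8*9 = 72
Sum = 0 + 0 + 45 + 72 = 117

117


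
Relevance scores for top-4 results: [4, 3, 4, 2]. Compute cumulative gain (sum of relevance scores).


Cumulative Gain = sum of relevance scores
Position 1: rel=4, running sum=4
Position 2: rel=3, running sum=7
Position 3: rel=4, running sum=11
Position 4: rel=2, running sum=13
CG = 13

13


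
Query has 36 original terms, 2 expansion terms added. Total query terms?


Original terms: 36
Expansion terms: 2
Total = 36 + 2 = 38

38


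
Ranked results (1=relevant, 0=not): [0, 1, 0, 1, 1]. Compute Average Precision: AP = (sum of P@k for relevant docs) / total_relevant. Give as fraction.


Computing P@k for each relevant position:
Position 1: not relevant
Position 2: relevant, P@2 = 1/2 = 1/2
Position 3: not relevant
Position 4: relevant, P@4 = 2/4 = 1/2
Position 5: relevant, P@5 = 3/5 = 3/5
Sum of P@k = 1/2 + 1/2 + 3/5 = 8/5
AP = 8/5 / 3 = 8/15

8/15


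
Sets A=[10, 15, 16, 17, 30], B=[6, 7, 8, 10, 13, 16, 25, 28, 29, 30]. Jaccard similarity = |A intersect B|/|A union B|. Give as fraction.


A intersect B = [10, 16, 30]
|A intersect B| = 3
A union B = [6, 7, 8, 10, 13, 15, 16, 17, 25, 28, 29, 30]
|A union B| = 12
Jaccard = 3/12 = 1/4

1/4


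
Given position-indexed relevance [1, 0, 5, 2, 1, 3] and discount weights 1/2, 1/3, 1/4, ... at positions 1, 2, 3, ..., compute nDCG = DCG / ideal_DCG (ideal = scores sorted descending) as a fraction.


Position discount weights w_i = 1/(i+1) for i=1..6:
Weights = [1/2, 1/3, 1/4, 1/5, 1/6, 1/7]
Actual relevance: [1, 0, 5, 2, 1, 3]
DCG = 1/2 + 0/3 + 5/4 + 2/5 + 1/6 + 3/7 = 1153/420
Ideal relevance (sorted desc): [5, 3, 2, 1, 1, 0]
Ideal DCG = 5/2 + 3/3 + 2/4 + 1/5 + 1/6 + 0/7 = 131/30
nDCG = DCG / ideal_DCG = 1153/420 / 131/30 = 1153/1834

1153/1834


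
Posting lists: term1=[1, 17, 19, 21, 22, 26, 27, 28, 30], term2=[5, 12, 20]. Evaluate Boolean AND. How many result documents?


Boolean AND: find intersection of posting lists
term1 docs: [1, 17, 19, 21, 22, 26, 27, 28, 30]
term2 docs: [5, 12, 20]
Intersection: []
|intersection| = 0

0


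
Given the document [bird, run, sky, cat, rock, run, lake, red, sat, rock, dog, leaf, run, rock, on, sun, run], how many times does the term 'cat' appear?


Document has 17 words
Scanning for 'cat':
Found at positions: [3]
Count = 1

1


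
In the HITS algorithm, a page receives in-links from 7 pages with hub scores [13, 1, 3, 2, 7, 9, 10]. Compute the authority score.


Authority = sum of hub scores of in-linkers
In-link 1: hub score = 13
In-link 2: hub score = 1
In-link 3: hub score = 3
In-link 4: hub score = 2
In-link 5: hub score = 7
In-link 6: hub score = 9
In-link 7: hub score = 10
Authority = 13 + 1 + 3 + 2 + 7 + 9 + 10 = 45

45


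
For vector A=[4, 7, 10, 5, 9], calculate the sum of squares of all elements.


|A|^2 = sum of squared components
A[0]^2 = 4^2 = 16
A[1]^2 = 7^2 = 49
A[2]^2 = 10^2 = 100
A[3]^2 = 5^2 = 25
A[4]^2 = 9^2 = 81
Sum = 16 + 49 + 100 + 25 + 81 = 271

271


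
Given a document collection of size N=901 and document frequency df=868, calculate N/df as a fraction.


IDF ratio = N / df
= 901 / 868
= 901/868

901/868


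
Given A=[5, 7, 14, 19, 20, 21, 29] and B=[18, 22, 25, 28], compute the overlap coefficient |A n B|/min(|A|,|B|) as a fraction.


A intersect B = []
|A intersect B| = 0
min(|A|, |B|) = min(7, 4) = 4
Overlap = 0 / 4 = 0

0


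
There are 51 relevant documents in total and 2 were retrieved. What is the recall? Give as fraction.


Recall = retrieved_relevant / total_relevant
= 2 / 51
= 2 / (2 + 49)
= 2/51

2/51


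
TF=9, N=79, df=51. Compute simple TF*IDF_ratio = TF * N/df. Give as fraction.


TF * (N/df)
= 9 * (79/51)
= 9 * 79/51
= 237/17

237/17


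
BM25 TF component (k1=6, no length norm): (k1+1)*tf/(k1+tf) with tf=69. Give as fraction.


BM25 TF component = (k1+1)*tf / (k1+tf)
k1 = 6, tf = 69
Numerator = (6+1)*69 = 483
Denominator = 6 + 69 = 75
= 483/75 = 161/25

161/25


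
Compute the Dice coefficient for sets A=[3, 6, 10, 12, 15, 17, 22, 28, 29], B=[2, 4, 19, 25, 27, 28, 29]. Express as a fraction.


A intersect B = [28, 29]
|A intersect B| = 2
|A| = 9, |B| = 7
Dice = 2*2 / (9+7)
= 4 / 16 = 1/4

1/4


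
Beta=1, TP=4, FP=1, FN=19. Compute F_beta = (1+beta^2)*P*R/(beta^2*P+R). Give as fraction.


P = TP/(TP+FP) = 4/5 = 4/5
R = TP/(TP+FN) = 4/23 = 4/23
beta^2 = 1^2 = 1
(1 + beta^2) = 2
Numerator = (1+beta^2)*P*R = 32/115
Denominator = beta^2*P + R = 4/5 + 4/23 = 112/115
F_beta = 2/7

2/7


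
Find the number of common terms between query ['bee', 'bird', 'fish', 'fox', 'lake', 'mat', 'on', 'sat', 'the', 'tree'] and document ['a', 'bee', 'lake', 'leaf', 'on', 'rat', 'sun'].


Query terms: ['bee', 'bird', 'fish', 'fox', 'lake', 'mat', 'on', 'sat', 'the', 'tree']
Document terms: ['a', 'bee', 'lake', 'leaf', 'on', 'rat', 'sun']
Common terms: ['bee', 'lake', 'on']
Overlap count = 3

3


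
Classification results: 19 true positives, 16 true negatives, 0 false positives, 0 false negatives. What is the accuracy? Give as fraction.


Accuracy = (TP + TN) / (TP + TN + FP + FN)
TP + TN = 19 + 16 = 35
Total = 19 + 16 + 0 + 0 = 35
Accuracy = 35 / 35 = 1

1


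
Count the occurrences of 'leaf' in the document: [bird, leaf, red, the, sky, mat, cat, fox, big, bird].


Document has 10 words
Scanning for 'leaf':
Found at positions: [1]
Count = 1

1


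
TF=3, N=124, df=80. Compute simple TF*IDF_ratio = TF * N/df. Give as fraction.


TF * (N/df)
= 3 * (124/80)
= 3 * 31/20
= 93/20

93/20


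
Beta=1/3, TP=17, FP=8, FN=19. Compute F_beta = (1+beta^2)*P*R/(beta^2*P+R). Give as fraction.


P = TP/(TP+FP) = 17/25 = 17/25
R = TP/(TP+FN) = 17/36 = 17/36
beta^2 = 1/3^2 = 1/9
(1 + beta^2) = 10/9
Numerator = (1+beta^2)*P*R = 289/810
Denominator = beta^2*P + R = 17/225 + 17/36 = 493/900
F_beta = 170/261

170/261


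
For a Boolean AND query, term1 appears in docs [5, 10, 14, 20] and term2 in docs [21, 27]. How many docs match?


Boolean AND: find intersection of posting lists
term1 docs: [5, 10, 14, 20]
term2 docs: [21, 27]
Intersection: []
|intersection| = 0

0


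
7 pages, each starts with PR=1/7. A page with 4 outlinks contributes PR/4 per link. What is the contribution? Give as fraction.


Initial PR = 1/7 = 1/7
Outlinks = 4
Contribution per link = PR / outlinks
= 1/7 / 4
= 1/28

1/28


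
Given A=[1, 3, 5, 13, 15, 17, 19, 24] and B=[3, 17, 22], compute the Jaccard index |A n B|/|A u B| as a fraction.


A intersect B = [3, 17]
|A intersect B| = 2
A union B = [1, 3, 5, 13, 15, 17, 19, 22, 24]
|A union B| = 9
Jaccard = 2/9 = 2/9

2/9


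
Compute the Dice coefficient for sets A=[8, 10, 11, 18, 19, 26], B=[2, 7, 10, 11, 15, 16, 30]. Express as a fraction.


A intersect B = [10, 11]
|A intersect B| = 2
|A| = 6, |B| = 7
Dice = 2*2 / (6+7)
= 4 / 13 = 4/13

4/13


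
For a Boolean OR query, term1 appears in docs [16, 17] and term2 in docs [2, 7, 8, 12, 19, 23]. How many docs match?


Boolean OR: find union of posting lists
term1 docs: [16, 17]
term2 docs: [2, 7, 8, 12, 19, 23]
Union: [2, 7, 8, 12, 16, 17, 19, 23]
|union| = 8

8


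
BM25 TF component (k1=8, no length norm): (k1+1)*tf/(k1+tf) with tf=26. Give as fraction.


BM25 TF component = (k1+1)*tf / (k1+tf)
k1 = 8, tf = 26
Numerator = (8+1)*26 = 234
Denominator = 8 + 26 = 34
= 234/34 = 117/17

117/17


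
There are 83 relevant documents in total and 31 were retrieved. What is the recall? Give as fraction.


Recall = retrieved_relevant / total_relevant
= 31 / 83
= 31 / (31 + 52)
= 31/83

31/83


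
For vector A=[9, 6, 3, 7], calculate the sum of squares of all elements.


|A|^2 = sum of squared components
A[0]^2 = 9^2 = 81
A[1]^2 = 6^2 = 36
A[2]^2 = 3^2 = 9
A[3]^2 = 7^2 = 49
Sum = 81 + 36 + 9 + 49 = 175

175


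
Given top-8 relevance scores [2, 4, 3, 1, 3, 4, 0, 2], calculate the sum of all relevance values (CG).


Cumulative Gain = sum of relevance scores
Position 1: rel=2, running sum=2
Position 2: rel=4, running sum=6
Position 3: rel=3, running sum=9
Position 4: rel=1, running sum=10
Position 5: rel=3, running sum=13
Position 6: rel=4, running sum=17
Position 7: rel=0, running sum=17
Position 8: rel=2, running sum=19
CG = 19

19


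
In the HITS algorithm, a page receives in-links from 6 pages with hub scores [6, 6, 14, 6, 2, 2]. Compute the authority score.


Authority = sum of hub scores of in-linkers
In-link 1: hub score = 6
In-link 2: hub score = 6
In-link 3: hub score = 14
In-link 4: hub score = 6
In-link 5: hub score = 2
In-link 6: hub score = 2
Authority = 6 + 6 + 14 + 6 + 2 + 2 = 36

36


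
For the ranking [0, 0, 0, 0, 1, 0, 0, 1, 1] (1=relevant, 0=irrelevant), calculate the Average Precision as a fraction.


Computing P@k for each relevant position:
Position 1: not relevant
Position 2: not relevant
Position 3: not relevant
Position 4: not relevant
Position 5: relevant, P@5 = 1/5 = 1/5
Position 6: not relevant
Position 7: not relevant
Position 8: relevant, P@8 = 2/8 = 1/4
Position 9: relevant, P@9 = 3/9 = 1/3
Sum of P@k = 1/5 + 1/4 + 1/3 = 47/60
AP = 47/60 / 3 = 47/180

47/180


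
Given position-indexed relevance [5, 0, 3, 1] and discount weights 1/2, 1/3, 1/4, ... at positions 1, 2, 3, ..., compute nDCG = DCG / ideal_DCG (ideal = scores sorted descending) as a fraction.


Position discount weights w_i = 1/(i+1) for i=1..4:
Weights = [1/2, 1/3, 1/4, 1/5]
Actual relevance: [5, 0, 3, 1]
DCG = 5/2 + 0/3 + 3/4 + 1/5 = 69/20
Ideal relevance (sorted desc): [5, 3, 1, 0]
Ideal DCG = 5/2 + 3/3 + 1/4 + 0/5 = 15/4
nDCG = DCG / ideal_DCG = 69/20 / 15/4 = 23/25

23/25


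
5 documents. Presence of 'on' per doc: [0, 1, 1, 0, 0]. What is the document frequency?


Checking each document for 'on':
Doc 1: absent
Doc 2: present
Doc 3: present
Doc 4: absent
Doc 5: absent
df = sum of presences = 0 + 1 + 1 + 0 + 0 = 2

2


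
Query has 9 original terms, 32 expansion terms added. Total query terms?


Original terms: 9
Expansion terms: 32
Total = 9 + 32 = 41

41


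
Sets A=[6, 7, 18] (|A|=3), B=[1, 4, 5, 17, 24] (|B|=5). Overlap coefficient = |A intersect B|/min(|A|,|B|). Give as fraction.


A intersect B = []
|A intersect B| = 0
min(|A|, |B|) = min(3, 5) = 3
Overlap = 0 / 3 = 0

0


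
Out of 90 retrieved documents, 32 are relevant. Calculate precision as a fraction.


Precision = relevant_retrieved / total_retrieved
= 32 / 90
= 32 / (32 + 58)
= 16/45

16/45


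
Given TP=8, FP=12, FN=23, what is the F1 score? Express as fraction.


F1 = 2 * P * R / (P + R)
P = TP/(TP+FP) = 8/20 = 2/5
R = TP/(TP+FN) = 8/31 = 8/31
2 * P * R = 2 * 2/5 * 8/31 = 32/155
P + R = 2/5 + 8/31 = 102/155
F1 = 32/155 / 102/155 = 16/51

16/51


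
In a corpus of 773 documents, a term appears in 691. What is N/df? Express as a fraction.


IDF ratio = N / df
= 773 / 691
= 773/691

773/691


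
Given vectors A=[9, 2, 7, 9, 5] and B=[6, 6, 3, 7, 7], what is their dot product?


Dot product = sum of element-wise products
A[0]*B[0] = 9*6 = 54
A[1]*B[1] = 2*6 = 12
A[2]*B[2] = 7*3 = 21
A[3]*B[3] = 9*7 = 63
A[4]*B[4] = 5*7 = 35
Sum = 54 + 12 + 21 + 63 + 35 = 185

185


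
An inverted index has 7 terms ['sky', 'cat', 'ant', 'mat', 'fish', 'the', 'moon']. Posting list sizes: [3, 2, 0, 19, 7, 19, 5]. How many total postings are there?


Summing posting list sizes:
'sky': 3 postings
'cat': 2 postings
'ant': 0 postings
'mat': 19 postings
'fish': 7 postings
'the': 19 postings
'moon': 5 postings
Total = 3 + 2 + 0 + 19 + 7 + 19 + 5 = 55

55


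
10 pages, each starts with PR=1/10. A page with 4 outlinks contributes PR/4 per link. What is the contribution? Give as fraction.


Initial PR = 1/10 = 1/10
Outlinks = 4
Contribution per link = PR / outlinks
= 1/10 / 4
= 1/40

1/40


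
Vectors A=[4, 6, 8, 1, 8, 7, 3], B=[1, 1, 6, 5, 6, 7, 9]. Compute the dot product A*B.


Dot product = sum of element-wise products
A[0]*B[0] = 4*1 = 4
A[1]*B[1] = 6*1 = 6
A[2]*B[2] = 8*6 = 48
A[3]*B[3] = 1*5 = 5
A[4]*B[4] = 8*6 = 48
A[5]*B[5] = 7*7 = 49
A[6]*B[6] = 3*9 = 27
Sum = 4 + 6 + 48 + 5 + 48 + 49 + 27 = 187

187


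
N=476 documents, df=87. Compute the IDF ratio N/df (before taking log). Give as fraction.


IDF ratio = N / df
= 476 / 87
= 476/87

476/87


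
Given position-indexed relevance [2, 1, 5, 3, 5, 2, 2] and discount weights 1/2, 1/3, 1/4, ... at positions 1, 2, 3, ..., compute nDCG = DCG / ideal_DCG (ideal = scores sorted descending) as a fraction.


Position discount weights w_i = 1/(i+1) for i=1..7:
Weights = [1/2, 1/3, 1/4, 1/5, 1/6, 1/7, 1/8]
Actual relevance: [2, 1, 5, 3, 5, 2, 2]
DCG = 2/2 + 1/3 + 5/4 + 3/5 + 5/6 + 2/7 + 2/8 = 478/105
Ideal relevance (sorted desc): [5, 5, 3, 2, 2, 2, 1]
Ideal DCG = 5/2 + 5/3 + 3/4 + 2/5 + 2/6 + 2/7 + 1/8 = 1697/280
nDCG = DCG / ideal_DCG = 478/105 / 1697/280 = 3824/5091

3824/5091


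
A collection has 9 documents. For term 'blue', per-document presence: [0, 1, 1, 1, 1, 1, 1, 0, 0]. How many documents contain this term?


Checking each document for 'blue':
Doc 1: absent
Doc 2: present
Doc 3: present
Doc 4: present
Doc 5: present
Doc 6: present
Doc 7: present
Doc 8: absent
Doc 9: absent
df = sum of presences = 0 + 1 + 1 + 1 + 1 + 1 + 1 + 0 + 0 = 6

6


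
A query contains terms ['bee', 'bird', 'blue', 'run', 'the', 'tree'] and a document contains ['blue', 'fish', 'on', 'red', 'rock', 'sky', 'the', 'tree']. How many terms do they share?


Query terms: ['bee', 'bird', 'blue', 'run', 'the', 'tree']
Document terms: ['blue', 'fish', 'on', 'red', 'rock', 'sky', 'the', 'tree']
Common terms: ['blue', 'the', 'tree']
Overlap count = 3

3


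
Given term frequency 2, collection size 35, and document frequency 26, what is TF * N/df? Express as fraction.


TF * (N/df)
= 2 * (35/26)
= 2 * 35/26
= 35/13

35/13


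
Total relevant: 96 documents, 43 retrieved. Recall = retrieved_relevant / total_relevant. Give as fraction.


Recall = retrieved_relevant / total_relevant
= 43 / 96
= 43 / (43 + 53)
= 43/96

43/96


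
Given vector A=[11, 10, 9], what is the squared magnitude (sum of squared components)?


|A|^2 = sum of squared components
A[0]^2 = 11^2 = 121
A[1]^2 = 10^2 = 100
A[2]^2 = 9^2 = 81
Sum = 121 + 100 + 81 = 302

302


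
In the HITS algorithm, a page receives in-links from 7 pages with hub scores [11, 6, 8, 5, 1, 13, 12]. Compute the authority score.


Authority = sum of hub scores of in-linkers
In-link 1: hub score = 11
In-link 2: hub score = 6
In-link 3: hub score = 8
In-link 4: hub score = 5
In-link 5: hub score = 1
In-link 6: hub score = 13
In-link 7: hub score = 12
Authority = 11 + 6 + 8 + 5 + 1 + 13 + 12 = 56

56


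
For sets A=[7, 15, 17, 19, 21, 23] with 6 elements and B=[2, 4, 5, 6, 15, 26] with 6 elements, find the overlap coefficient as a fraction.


A intersect B = [15]
|A intersect B| = 1
min(|A|, |B|) = min(6, 6) = 6
Overlap = 1 / 6 = 1/6

1/6


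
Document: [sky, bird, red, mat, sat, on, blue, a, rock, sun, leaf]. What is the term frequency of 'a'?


Document has 11 words
Scanning for 'a':
Found at positions: [7]
Count = 1

1


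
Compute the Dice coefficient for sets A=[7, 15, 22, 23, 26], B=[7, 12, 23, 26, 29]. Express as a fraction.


A intersect B = [7, 23, 26]
|A intersect B| = 3
|A| = 5, |B| = 5
Dice = 2*3 / (5+5)
= 6 / 10 = 3/5

3/5


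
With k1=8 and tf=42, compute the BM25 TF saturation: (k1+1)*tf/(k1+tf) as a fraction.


BM25 TF component = (k1+1)*tf / (k1+tf)
k1 = 8, tf = 42
Numerator = (8+1)*42 = 378
Denominator = 8 + 42 = 50
= 378/50 = 189/25

189/25


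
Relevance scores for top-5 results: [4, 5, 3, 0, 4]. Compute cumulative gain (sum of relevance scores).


Cumulative Gain = sum of relevance scores
Position 1: rel=4, running sum=4
Position 2: rel=5, running sum=9
Position 3: rel=3, running sum=12
Position 4: rel=0, running sum=12
Position 5: rel=4, running sum=16
CG = 16

16


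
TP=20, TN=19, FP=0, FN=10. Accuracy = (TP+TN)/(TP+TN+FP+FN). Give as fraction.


Accuracy = (TP + TN) / (TP + TN + FP + FN)
TP + TN = 20 + 19 = 39
Total = 20 + 19 + 0 + 10 = 49
Accuracy = 39 / 49 = 39/49

39/49


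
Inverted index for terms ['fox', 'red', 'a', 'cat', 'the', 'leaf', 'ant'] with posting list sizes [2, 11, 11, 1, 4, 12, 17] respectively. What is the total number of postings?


Summing posting list sizes:
'fox': 2 postings
'red': 11 postings
'a': 11 postings
'cat': 1 postings
'the': 4 postings
'leaf': 12 postings
'ant': 17 postings
Total = 2 + 11 + 11 + 1 + 4 + 12 + 17 = 58

58


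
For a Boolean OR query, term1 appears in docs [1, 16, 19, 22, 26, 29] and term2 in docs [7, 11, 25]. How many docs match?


Boolean OR: find union of posting lists
term1 docs: [1, 16, 19, 22, 26, 29]
term2 docs: [7, 11, 25]
Union: [1, 7, 11, 16, 19, 22, 25, 26, 29]
|union| = 9

9


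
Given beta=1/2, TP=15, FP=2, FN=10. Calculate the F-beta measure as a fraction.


P = TP/(TP+FP) = 15/17 = 15/17
R = TP/(TP+FN) = 15/25 = 3/5
beta^2 = 1/2^2 = 1/4
(1 + beta^2) = 5/4
Numerator = (1+beta^2)*P*R = 45/68
Denominator = beta^2*P + R = 15/68 + 3/5 = 279/340
F_beta = 25/31

25/31


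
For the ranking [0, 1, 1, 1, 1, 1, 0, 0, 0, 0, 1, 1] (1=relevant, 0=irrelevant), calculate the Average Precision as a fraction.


Computing P@k for each relevant position:
Position 1: not relevant
Position 2: relevant, P@2 = 1/2 = 1/2
Position 3: relevant, P@3 = 2/3 = 2/3
Position 4: relevant, P@4 = 3/4 = 3/4
Position 5: relevant, P@5 = 4/5 = 4/5
Position 6: relevant, P@6 = 5/6 = 5/6
Position 7: not relevant
Position 8: not relevant
Position 9: not relevant
Position 10: not relevant
Position 11: relevant, P@11 = 6/11 = 6/11
Position 12: relevant, P@12 = 7/12 = 7/12
Sum of P@k = 1/2 + 2/3 + 3/4 + 4/5 + 5/6 + 6/11 + 7/12 = 772/165
AP = 772/165 / 7 = 772/1155

772/1155


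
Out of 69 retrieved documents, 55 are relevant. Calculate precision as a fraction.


Precision = relevant_retrieved / total_retrieved
= 55 / 69
= 55 / (55 + 14)
= 55/69

55/69


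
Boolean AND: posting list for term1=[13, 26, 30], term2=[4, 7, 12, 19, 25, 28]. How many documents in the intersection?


Boolean AND: find intersection of posting lists
term1 docs: [13, 26, 30]
term2 docs: [4, 7, 12, 19, 25, 28]
Intersection: []
|intersection| = 0

0


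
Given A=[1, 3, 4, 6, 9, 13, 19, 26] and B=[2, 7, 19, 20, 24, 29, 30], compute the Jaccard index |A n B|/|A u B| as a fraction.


A intersect B = [19]
|A intersect B| = 1
A union B = [1, 2, 3, 4, 6, 7, 9, 13, 19, 20, 24, 26, 29, 30]
|A union B| = 14
Jaccard = 1/14 = 1/14

1/14


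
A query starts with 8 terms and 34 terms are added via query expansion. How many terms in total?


Original terms: 8
Expansion terms: 34
Total = 8 + 34 = 42

42


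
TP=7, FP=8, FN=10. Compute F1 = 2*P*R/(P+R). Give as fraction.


F1 = 2 * P * R / (P + R)
P = TP/(TP+FP) = 7/15 = 7/15
R = TP/(TP+FN) = 7/17 = 7/17
2 * P * R = 2 * 7/15 * 7/17 = 98/255
P + R = 7/15 + 7/17 = 224/255
F1 = 98/255 / 224/255 = 7/16

7/16


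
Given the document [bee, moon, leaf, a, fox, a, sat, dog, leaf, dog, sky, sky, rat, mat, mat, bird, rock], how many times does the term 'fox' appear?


Document has 17 words
Scanning for 'fox':
Found at positions: [4]
Count = 1

1


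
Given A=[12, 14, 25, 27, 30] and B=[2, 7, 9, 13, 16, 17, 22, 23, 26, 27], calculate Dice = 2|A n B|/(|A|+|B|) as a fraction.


A intersect B = [27]
|A intersect B| = 1
|A| = 5, |B| = 10
Dice = 2*1 / (5+10)
= 2 / 15 = 2/15

2/15


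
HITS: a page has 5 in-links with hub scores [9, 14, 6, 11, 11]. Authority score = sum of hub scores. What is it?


Authority = sum of hub scores of in-linkers
In-link 1: hub score = 9
In-link 2: hub score = 14
In-link 3: hub score = 6
In-link 4: hub score = 11
In-link 5: hub score = 11
Authority = 9 + 14 + 6 + 11 + 11 = 51

51


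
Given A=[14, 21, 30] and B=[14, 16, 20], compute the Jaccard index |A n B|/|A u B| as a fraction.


A intersect B = [14]
|A intersect B| = 1
A union B = [14, 16, 20, 21, 30]
|A union B| = 5
Jaccard = 1/5 = 1/5

1/5


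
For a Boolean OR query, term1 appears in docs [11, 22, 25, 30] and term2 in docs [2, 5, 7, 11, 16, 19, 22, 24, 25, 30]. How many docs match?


Boolean OR: find union of posting lists
term1 docs: [11, 22, 25, 30]
term2 docs: [2, 5, 7, 11, 16, 19, 22, 24, 25, 30]
Union: [2, 5, 7, 11, 16, 19, 22, 24, 25, 30]
|union| = 10

10


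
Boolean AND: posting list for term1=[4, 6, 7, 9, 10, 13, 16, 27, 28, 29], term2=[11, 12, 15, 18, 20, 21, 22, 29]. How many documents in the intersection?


Boolean AND: find intersection of posting lists
term1 docs: [4, 6, 7, 9, 10, 13, 16, 27, 28, 29]
term2 docs: [11, 12, 15, 18, 20, 21, 22, 29]
Intersection: [29]
|intersection| = 1

1


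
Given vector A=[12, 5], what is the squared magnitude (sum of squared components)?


|A|^2 = sum of squared components
A[0]^2 = 12^2 = 144
A[1]^2 = 5^2 = 25
Sum = 144 + 25 = 169

169


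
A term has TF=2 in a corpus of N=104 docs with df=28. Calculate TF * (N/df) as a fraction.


TF * (N/df)
= 2 * (104/28)
= 2 * 26/7
= 52/7

52/7


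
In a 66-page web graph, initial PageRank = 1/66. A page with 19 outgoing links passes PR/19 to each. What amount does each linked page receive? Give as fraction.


Initial PR = 1/66 = 1/66
Outlinks = 19
Contribution per link = PR / outlinks
= 1/66 / 19
= 1/1254

1/1254


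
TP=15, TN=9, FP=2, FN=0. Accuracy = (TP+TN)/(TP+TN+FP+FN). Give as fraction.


Accuracy = (TP + TN) / (TP + TN + FP + FN)
TP + TN = 15 + 9 = 24
Total = 15 + 9 + 2 + 0 = 26
Accuracy = 24 / 26 = 12/13

12/13


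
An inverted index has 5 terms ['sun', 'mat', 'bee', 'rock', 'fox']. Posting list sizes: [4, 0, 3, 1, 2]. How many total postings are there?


Summing posting list sizes:
'sun': 4 postings
'mat': 0 postings
'bee': 3 postings
'rock': 1 postings
'fox': 2 postings
Total = 4 + 0 + 3 + 1 + 2 = 10

10


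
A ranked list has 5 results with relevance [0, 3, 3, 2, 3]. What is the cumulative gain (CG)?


Cumulative Gain = sum of relevance scores
Position 1: rel=0, running sum=0
Position 2: rel=3, running sum=3
Position 3: rel=3, running sum=6
Position 4: rel=2, running sum=8
Position 5: rel=3, running sum=11
CG = 11

11


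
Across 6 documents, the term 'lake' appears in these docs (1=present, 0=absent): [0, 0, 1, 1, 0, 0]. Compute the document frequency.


Checking each document for 'lake':
Doc 1: absent
Doc 2: absent
Doc 3: present
Doc 4: present
Doc 5: absent
Doc 6: absent
df = sum of presences = 0 + 0 + 1 + 1 + 0 + 0 = 2

2


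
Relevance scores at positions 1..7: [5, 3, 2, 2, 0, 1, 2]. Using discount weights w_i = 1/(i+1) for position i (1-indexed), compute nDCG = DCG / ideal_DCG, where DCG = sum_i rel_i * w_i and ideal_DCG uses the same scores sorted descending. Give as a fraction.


Position discount weights w_i = 1/(i+1) for i=1..7:
Weights = [1/2, 1/3, 1/4, 1/5, 1/6, 1/7, 1/8]
Actual relevance: [5, 3, 2, 2, 0, 1, 2]
DCG = 5/2 + 3/3 + 2/4 + 2/5 + 0/6 + 1/7 + 2/8 = 671/140
Ideal relevance (sorted desc): [5, 3, 2, 2, 2, 1, 0]
Ideal DCG = 5/2 + 3/3 + 2/4 + 2/5 + 2/6 + 1/7 + 0/8 = 512/105
nDCG = DCG / ideal_DCG = 671/140 / 512/105 = 2013/2048

2013/2048


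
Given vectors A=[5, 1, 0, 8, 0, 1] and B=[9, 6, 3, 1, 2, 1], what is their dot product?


Dot product = sum of element-wise products
A[0]*B[0] = 5*9 = 45
A[1]*B[1] = 1*6 = 6
A[2]*B[2] = 0*3 = 0
A[3]*B[3] = 8*1 = 8
A[4]*B[4] = 0*2 = 0
A[5]*B[5] = 1*1 = 1
Sum = 45 + 6 + 0 + 8 + 0 + 1 = 60

60


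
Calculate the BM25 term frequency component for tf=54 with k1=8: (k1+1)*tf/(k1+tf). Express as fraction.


BM25 TF component = (k1+1)*tf / (k1+tf)
k1 = 8, tf = 54
Numerator = (8+1)*54 = 486
Denominator = 8 + 54 = 62
= 486/62 = 243/31

243/31


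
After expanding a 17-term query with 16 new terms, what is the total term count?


Original terms: 17
Expansion terms: 16
Total = 17 + 16 = 33

33


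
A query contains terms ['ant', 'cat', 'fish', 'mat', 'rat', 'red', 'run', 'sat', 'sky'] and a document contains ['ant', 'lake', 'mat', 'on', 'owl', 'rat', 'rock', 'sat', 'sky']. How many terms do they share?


Query terms: ['ant', 'cat', 'fish', 'mat', 'rat', 'red', 'run', 'sat', 'sky']
Document terms: ['ant', 'lake', 'mat', 'on', 'owl', 'rat', 'rock', 'sat', 'sky']
Common terms: ['ant', 'mat', 'rat', 'sat', 'sky']
Overlap count = 5

5


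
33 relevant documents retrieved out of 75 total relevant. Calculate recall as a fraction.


Recall = retrieved_relevant / total_relevant
= 33 / 75
= 33 / (33 + 42)
= 11/25

11/25


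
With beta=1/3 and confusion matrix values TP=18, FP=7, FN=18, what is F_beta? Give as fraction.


P = TP/(TP+FP) = 18/25 = 18/25
R = TP/(TP+FN) = 18/36 = 1/2
beta^2 = 1/3^2 = 1/9
(1 + beta^2) = 10/9
Numerator = (1+beta^2)*P*R = 2/5
Denominator = beta^2*P + R = 2/25 + 1/2 = 29/50
F_beta = 20/29

20/29


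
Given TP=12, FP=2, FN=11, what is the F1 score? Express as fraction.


F1 = 2 * P * R / (P + R)
P = TP/(TP+FP) = 12/14 = 6/7
R = TP/(TP+FN) = 12/23 = 12/23
2 * P * R = 2 * 6/7 * 12/23 = 144/161
P + R = 6/7 + 12/23 = 222/161
F1 = 144/161 / 222/161 = 24/37

24/37


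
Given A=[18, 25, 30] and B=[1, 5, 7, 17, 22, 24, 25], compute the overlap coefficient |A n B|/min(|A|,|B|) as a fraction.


A intersect B = [25]
|A intersect B| = 1
min(|A|, |B|) = min(3, 7) = 3
Overlap = 1 / 3 = 1/3

1/3


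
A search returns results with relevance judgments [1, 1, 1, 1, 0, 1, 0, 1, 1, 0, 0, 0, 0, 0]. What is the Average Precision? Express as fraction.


Computing P@k for each relevant position:
Position 1: relevant, P@1 = 1/1 = 1
Position 2: relevant, P@2 = 2/2 = 1
Position 3: relevant, P@3 = 3/3 = 1
Position 4: relevant, P@4 = 4/4 = 1
Position 5: not relevant
Position 6: relevant, P@6 = 5/6 = 5/6
Position 7: not relevant
Position 8: relevant, P@8 = 6/8 = 3/4
Position 9: relevant, P@9 = 7/9 = 7/9
Position 10: not relevant
Position 11: not relevant
Position 12: not relevant
Position 13: not relevant
Position 14: not relevant
Sum of P@k = 1 + 1 + 1 + 1 + 5/6 + 3/4 + 7/9 = 229/36
AP = 229/36 / 7 = 229/252

229/252


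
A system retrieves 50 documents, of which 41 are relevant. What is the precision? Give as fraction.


Precision = relevant_retrieved / total_retrieved
= 41 / 50
= 41 / (41 + 9)
= 41/50

41/50


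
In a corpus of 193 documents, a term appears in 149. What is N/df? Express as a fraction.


IDF ratio = N / df
= 193 / 149
= 193/149

193/149


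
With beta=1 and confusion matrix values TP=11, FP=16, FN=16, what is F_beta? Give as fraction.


P = TP/(TP+FP) = 11/27 = 11/27
R = TP/(TP+FN) = 11/27 = 11/27
beta^2 = 1^2 = 1
(1 + beta^2) = 2
Numerator = (1+beta^2)*P*R = 242/729
Denominator = beta^2*P + R = 11/27 + 11/27 = 22/27
F_beta = 11/27

11/27


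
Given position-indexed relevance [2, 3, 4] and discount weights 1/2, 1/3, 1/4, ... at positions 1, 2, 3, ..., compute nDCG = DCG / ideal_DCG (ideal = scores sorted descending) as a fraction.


Position discount weights w_i = 1/(i+1) for i=1..3:
Weights = [1/2, 1/3, 1/4]
Actual relevance: [2, 3, 4]
DCG = 2/2 + 3/3 + 4/4 = 3
Ideal relevance (sorted desc): [4, 3, 2]
Ideal DCG = 4/2 + 3/3 + 2/4 = 7/2
nDCG = DCG / ideal_DCG = 3 / 7/2 = 6/7

6/7


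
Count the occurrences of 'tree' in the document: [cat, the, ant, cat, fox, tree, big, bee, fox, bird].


Document has 10 words
Scanning for 'tree':
Found at positions: [5]
Count = 1

1


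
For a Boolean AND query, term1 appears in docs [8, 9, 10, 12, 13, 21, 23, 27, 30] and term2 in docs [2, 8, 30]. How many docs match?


Boolean AND: find intersection of posting lists
term1 docs: [8, 9, 10, 12, 13, 21, 23, 27, 30]
term2 docs: [2, 8, 30]
Intersection: [8, 30]
|intersection| = 2

2


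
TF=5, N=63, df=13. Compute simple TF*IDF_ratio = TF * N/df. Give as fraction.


TF * (N/df)
= 5 * (63/13)
= 5 * 63/13
= 315/13

315/13


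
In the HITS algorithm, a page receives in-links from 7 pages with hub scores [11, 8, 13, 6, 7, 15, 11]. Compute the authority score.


Authority = sum of hub scores of in-linkers
In-link 1: hub score = 11
In-link 2: hub score = 8
In-link 3: hub score = 13
In-link 4: hub score = 6
In-link 5: hub score = 7
In-link 6: hub score = 15
In-link 7: hub score = 11
Authority = 11 + 8 + 13 + 6 + 7 + 15 + 11 = 71

71


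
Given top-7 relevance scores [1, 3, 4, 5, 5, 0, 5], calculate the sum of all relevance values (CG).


Cumulative Gain = sum of relevance scores
Position 1: rel=1, running sum=1
Position 2: rel=3, running sum=4
Position 3: rel=4, running sum=8
Position 4: rel=5, running sum=13
Position 5: rel=5, running sum=18
Position 6: rel=0, running sum=18
Position 7: rel=5, running sum=23
CG = 23

23


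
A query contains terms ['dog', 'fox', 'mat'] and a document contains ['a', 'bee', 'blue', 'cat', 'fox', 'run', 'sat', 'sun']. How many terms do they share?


Query terms: ['dog', 'fox', 'mat']
Document terms: ['a', 'bee', 'blue', 'cat', 'fox', 'run', 'sat', 'sun']
Common terms: ['fox']
Overlap count = 1

1
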